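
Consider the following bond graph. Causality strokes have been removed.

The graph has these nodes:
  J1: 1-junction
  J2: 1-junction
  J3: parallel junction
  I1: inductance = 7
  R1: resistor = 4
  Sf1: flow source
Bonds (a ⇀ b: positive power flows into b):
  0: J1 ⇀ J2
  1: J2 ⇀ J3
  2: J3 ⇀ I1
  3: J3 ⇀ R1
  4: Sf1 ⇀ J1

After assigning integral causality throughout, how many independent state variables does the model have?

β4 →Sf1  (Sf1 fixes flow; stroke at Sf1)
β0 →J1  (common-f at J1 fixed by 4)
β1 →J2  (1-jn J2 has f-setter on 0)
β2 →I1  (prefer integral on I1)
β3 →J3  (only one effort-in slot at J3)

1  (I1 all integral)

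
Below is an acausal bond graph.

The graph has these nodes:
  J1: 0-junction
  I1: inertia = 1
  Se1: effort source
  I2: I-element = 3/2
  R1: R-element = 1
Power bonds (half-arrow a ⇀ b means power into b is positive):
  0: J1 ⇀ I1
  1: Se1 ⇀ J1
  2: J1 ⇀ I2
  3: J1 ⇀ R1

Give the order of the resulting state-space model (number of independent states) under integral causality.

2  (I1, I2 all integral)

#1 →J1  (Se1 fixes effort; stroke away)
#0 →I1  (common-e at J1 fixed by 1)
#2 →I2  (J1: bond 1 brought effort, rest push out)
#3 →R1  (J1 effort already set via bond 1)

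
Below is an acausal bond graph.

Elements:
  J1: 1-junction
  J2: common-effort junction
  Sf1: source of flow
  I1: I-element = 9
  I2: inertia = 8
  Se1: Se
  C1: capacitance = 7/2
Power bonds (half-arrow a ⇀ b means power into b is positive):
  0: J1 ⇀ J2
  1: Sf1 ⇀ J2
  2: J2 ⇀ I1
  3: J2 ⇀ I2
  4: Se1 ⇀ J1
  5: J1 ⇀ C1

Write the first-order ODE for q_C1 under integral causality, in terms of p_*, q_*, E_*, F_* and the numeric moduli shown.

#1 stroke at Sf1  (Sf1 (Sf) sets flow on bond)
#4 stroke at J1  (Se1 fixes effort; stroke away)
#2 stroke at I1  (I1: I, integral causality)
#3 stroke at I2  (prefer integral on I2)
#0 stroke at J2  (J2: last free bond brings effort in)
#5 stroke at J1  (1-jn J1 has f-setter on 0)

dq_C1/dt = -F_Sf1 + p_I1/9 + p_I2/8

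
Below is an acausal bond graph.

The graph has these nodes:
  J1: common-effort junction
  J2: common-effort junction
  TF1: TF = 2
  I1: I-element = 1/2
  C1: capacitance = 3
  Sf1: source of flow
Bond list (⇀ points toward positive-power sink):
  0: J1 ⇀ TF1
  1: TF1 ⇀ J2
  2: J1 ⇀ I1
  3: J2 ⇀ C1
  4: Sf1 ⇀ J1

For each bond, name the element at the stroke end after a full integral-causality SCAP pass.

bond 0 stroke→J1
bond 1 stroke→TF1
bond 2 stroke→I1
bond 3 stroke→J2
bond 4 stroke→Sf1

b4 stroke at Sf1  (Sf1 fixes flow; stroke at Sf1)
b2 stroke at I1  (I1: I, integral causality)
b0 stroke at J1  (closing 0-jn rule on J1)
b1 stroke at TF1  (TF1: transformer flips bond 0)
b3 stroke at J2  (J2 needs exactly one e-in)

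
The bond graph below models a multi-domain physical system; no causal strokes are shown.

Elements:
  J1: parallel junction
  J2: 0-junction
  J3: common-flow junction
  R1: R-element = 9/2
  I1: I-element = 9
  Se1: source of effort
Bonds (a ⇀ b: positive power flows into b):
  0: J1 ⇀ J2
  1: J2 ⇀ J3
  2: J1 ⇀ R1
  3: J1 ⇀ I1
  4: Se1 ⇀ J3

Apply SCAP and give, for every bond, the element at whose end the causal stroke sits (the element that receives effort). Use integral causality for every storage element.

b4 stroke at J3  (source Se1 imposes e)
b1 stroke at J2  (only one flow-in slot at J3)
b0 stroke at J1  (J2: bond 1 brought effort, rest push out)
b2 stroke at R1  (0-jn J1 has e-setter on 0)
b3 stroke at I1  (0-jn J1 has e-setter on 0)

β0 stroke→J1
β1 stroke→J2
β2 stroke→R1
β3 stroke→I1
β4 stroke→J3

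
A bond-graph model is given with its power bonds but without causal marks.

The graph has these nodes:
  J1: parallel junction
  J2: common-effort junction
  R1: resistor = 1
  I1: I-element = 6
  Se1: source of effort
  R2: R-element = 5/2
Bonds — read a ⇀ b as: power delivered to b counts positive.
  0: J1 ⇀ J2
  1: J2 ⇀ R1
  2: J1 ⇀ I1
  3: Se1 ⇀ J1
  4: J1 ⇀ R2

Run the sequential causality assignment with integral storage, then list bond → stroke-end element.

b0 stroke at J2
b1 stroke at R1
b2 stroke at I1
b3 stroke at J1
b4 stroke at R2

bond 3 →J1  (Se1: effort source, stroke at far end)
bond 0 →J2  (common-e at J1 fixed by 3)
bond 2 →I1  (0-jn J1 has e-setter on 3)
bond 4 →R2  (J1: bond 3 brought effort, rest push out)
bond 1 →R1  (common-e at J2 fixed by 0)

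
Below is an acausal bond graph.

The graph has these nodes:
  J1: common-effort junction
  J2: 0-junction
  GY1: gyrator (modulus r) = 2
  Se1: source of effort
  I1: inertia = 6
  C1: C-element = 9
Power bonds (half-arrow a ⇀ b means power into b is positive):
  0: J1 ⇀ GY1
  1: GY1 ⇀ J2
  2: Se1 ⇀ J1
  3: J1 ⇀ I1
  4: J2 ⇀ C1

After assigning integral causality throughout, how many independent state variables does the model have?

bond 2 →J1  (Se1 fixes effort; stroke away)
bond 0 →GY1  (0-jn J1 has e-setter on 2)
bond 3 →I1  (J1: bond 2 brought effort, rest push out)
bond 1 →GY1  (GY1: gyrator matches bond 0)
bond 4 →J2  (J2: last free bond brings effort in)

2  (C1, I1 all integral)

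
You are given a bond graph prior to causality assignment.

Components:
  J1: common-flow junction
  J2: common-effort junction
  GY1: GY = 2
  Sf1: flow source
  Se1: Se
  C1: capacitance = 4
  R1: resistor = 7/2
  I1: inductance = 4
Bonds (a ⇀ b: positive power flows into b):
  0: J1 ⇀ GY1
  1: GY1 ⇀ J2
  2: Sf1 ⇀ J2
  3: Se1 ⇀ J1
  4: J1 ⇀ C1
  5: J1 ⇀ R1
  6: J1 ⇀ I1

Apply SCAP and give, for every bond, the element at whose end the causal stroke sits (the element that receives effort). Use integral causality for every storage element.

b0 stroke→J1
b1 stroke→J2
b2 stroke→Sf1
b3 stroke→J1
b4 stroke→J1
b5 stroke→J1
b6 stroke→I1

bond 2 →Sf1  (source Sf1 imposes f)
bond 3 →J1  (Se1 fixes effort; stroke away)
bond 1 →J2  (closing 0-jn rule on J2)
bond 0 →J1  (GY GY1: same side as bond 1)
bond 4 →J1  (C1: C, integral causality)
bond 6 →I1  (I1 integral (f out))
bond 5 →J1  (J1 flow already set via bond 6)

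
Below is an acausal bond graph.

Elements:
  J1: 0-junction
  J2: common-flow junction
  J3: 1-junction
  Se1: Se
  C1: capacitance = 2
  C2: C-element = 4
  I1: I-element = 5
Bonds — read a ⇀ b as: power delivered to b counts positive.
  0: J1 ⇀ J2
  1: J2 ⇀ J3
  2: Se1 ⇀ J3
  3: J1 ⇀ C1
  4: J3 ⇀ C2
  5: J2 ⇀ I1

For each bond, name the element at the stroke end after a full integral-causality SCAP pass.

#2 →J3  (Se1: effort source, stroke at far end)
#3 →J1  (C1 outputs effort q/C1)
#0 →J2  (J1 effort already set via bond 3)
#4 →J3  (C2: C, integral causality)
#1 →J2  (J3 needs exactly one f-in)
#5 →I1  (J2: last free bond brings flow in)

b0 →J2
b1 →J2
b2 →J3
b3 →J1
b4 →J3
b5 →I1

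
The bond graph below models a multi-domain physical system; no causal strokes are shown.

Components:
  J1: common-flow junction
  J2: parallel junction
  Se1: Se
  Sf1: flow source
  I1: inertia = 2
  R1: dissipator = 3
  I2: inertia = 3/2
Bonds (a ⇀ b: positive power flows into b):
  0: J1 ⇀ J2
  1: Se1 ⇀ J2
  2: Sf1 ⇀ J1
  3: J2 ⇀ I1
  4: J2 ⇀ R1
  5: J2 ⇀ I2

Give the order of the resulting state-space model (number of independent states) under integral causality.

2  (I1, I2 all integral)

β1 stroke at J2  (source Se1 imposes e)
β2 stroke at Sf1  (Sf1: flow source, stroke at near end)
β0 stroke at J1  (common-f at J1 fixed by 2)
β3 stroke at I1  (J2 effort already set via bond 1)
β4 stroke at R1  (common-e at J2 fixed by 1)
β5 stroke at I2  (J2 effort already set via bond 1)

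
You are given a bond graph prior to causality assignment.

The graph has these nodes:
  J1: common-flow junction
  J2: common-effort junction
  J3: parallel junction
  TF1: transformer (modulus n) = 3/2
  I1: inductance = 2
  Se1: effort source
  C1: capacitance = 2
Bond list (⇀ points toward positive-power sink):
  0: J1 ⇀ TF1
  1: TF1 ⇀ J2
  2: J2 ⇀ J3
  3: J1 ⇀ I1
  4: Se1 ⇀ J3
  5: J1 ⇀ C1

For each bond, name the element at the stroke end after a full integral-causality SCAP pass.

b4 stroke→J3  (Se1 fixes effort; stroke away)
b2 stroke→J2  (0-jn J3 has e-setter on 4)
b1 stroke→TF1  (J2: bond 2 brought effort, rest push out)
b0 stroke→J1  (TF1: transformer flips bond 1)
b3 stroke→I1  (prefer integral on I1)
b5 stroke→J1  (common-f at J1 fixed by 3)

bond 0 stroke at J1
bond 1 stroke at TF1
bond 2 stroke at J2
bond 3 stroke at I1
bond 4 stroke at J3
bond 5 stroke at J1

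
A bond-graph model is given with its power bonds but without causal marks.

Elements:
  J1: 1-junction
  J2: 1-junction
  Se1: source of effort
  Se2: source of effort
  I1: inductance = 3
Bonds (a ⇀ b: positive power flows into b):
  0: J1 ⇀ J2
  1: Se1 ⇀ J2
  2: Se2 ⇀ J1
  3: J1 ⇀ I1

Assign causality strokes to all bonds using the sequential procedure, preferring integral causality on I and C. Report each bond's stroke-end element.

b0 →J1
b1 →J2
b2 →J1
b3 →I1

b1 |J2  (source Se1 imposes e)
b2 |J1  (Se2: effort source, stroke at far end)
b0 |J1  (only one flow-in slot at J2)
b3 |I1  (closing 1-jn rule on J1)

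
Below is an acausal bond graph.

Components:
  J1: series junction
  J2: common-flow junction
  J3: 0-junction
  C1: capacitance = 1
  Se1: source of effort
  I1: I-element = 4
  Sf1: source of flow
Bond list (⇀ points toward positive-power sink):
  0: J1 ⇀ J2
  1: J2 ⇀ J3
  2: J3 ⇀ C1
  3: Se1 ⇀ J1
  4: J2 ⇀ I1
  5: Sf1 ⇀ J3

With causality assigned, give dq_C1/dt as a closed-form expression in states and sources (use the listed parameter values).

dq_C1/dt = F_Sf1 + p_I1/4

#3 →J1  (Se1 fixes effort; stroke away)
#5 →Sf1  (Sf1 (Sf) sets flow on bond)
#0 →J2  (closing 1-jn rule on J1)
#2 →J3  (C1 outputs effort q/C1)
#1 →J2  (common-e at J3 fixed by 2)
#4 →I1  (J2 needs exactly one f-in)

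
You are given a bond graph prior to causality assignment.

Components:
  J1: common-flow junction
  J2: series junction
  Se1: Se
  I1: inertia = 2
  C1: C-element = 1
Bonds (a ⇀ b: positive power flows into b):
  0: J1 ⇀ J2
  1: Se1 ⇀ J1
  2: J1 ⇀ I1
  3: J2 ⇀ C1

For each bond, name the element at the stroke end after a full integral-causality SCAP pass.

#1 |J1  (Se1 (Se) sets effort on bond)
#2 |I1  (prefer integral on I1)
#0 |J1  (J1 flow already set via bond 2)
#3 |J2  (1-jn J2 has f-setter on 0)

bond 0 |J1
bond 1 |J1
bond 2 |I1
bond 3 |J2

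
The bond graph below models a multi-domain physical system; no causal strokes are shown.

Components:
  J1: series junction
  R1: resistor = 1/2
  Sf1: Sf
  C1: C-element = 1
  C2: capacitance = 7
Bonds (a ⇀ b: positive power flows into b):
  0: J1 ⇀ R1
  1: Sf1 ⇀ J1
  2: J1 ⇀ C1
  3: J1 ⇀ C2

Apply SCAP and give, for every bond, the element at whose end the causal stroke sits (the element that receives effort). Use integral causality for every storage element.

#0 stroke at J1
#1 stroke at Sf1
#2 stroke at J1
#3 stroke at J1

β1 stroke→Sf1  (Sf1: flow source, stroke at near end)
β0 stroke→J1  (J1: bond 1 brought flow, rest push out)
β2 stroke→J1  (1-jn J1 has f-setter on 1)
β3 stroke→J1  (J1: bond 1 brought flow, rest push out)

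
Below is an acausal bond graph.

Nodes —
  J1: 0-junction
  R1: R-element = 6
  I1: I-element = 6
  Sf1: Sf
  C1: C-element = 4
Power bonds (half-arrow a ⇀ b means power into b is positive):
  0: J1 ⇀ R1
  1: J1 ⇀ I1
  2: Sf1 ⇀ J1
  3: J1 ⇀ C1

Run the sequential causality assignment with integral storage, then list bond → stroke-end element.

#0 →R1
#1 →I1
#2 →Sf1
#3 →J1

bond 2 |Sf1  (Sf1 fixes flow; stroke at Sf1)
bond 1 |I1  (prefer integral on I1)
bond 3 |J1  (C1: C, integral causality)
bond 0 |R1  (0-jn J1 has e-setter on 3)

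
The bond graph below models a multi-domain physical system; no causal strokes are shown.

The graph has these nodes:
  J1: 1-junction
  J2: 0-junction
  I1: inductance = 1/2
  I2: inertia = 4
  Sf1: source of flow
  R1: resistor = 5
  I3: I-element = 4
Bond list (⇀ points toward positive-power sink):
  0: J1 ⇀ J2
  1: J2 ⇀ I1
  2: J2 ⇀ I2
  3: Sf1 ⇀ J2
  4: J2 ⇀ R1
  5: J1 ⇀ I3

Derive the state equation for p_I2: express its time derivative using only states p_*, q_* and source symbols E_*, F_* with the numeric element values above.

β3 stroke at Sf1  (Sf1 (Sf) sets flow on bond)
β1 stroke at I1  (prefer integral on I1)
β2 stroke at I2  (prefer integral on I2)
β5 stroke at I3  (I3 outputs flow p/I3)
β0 stroke at J1  (J1: bond 5 brought flow, rest push out)
β4 stroke at J2  (J2: last free bond brings effort in)

dp_I2/dt = 5*F_Sf1 - 10*p_I1 - 5*p_I2/4 + 5*p_I3/4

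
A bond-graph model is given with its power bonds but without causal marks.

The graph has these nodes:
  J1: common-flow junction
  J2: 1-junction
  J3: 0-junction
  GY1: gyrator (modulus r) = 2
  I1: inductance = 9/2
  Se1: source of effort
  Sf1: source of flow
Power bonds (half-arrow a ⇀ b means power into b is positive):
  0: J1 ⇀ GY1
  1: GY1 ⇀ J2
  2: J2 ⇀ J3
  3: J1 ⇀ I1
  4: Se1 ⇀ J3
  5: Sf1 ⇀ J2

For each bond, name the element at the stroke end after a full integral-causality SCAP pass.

bond 4 stroke at J3  (Se1 fixes effort; stroke away)
bond 5 stroke at Sf1  (Sf1 fixes flow; stroke at Sf1)
bond 1 stroke at J2  (1-jn J2 has f-setter on 5)
bond 2 stroke at J2  (J2: bond 5 brought flow, rest push out)
bond 0 stroke at J1  (through GY1, causality inverts; strokes same side of GY1)
bond 3 stroke at I1  (closing 1-jn rule on J1)

bond 0 |J1
bond 1 |J2
bond 2 |J2
bond 3 |I1
bond 4 |J3
bond 5 |Sf1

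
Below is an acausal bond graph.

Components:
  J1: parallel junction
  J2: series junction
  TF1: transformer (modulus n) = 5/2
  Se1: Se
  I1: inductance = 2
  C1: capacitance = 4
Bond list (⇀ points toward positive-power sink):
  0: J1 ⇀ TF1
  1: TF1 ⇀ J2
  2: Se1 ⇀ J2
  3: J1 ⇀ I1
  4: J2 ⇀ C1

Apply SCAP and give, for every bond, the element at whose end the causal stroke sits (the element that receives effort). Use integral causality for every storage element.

b2 |J2  (source Se1 imposes e)
b3 |I1  (I1: I, integral causality)
b0 |J1  (J1 needs exactly one e-in)
b1 |TF1  (TF1: transformer flips bond 0)
b4 |J2  (common-f at J2 fixed by 1)

bond 0 stroke→J1
bond 1 stroke→TF1
bond 2 stroke→J2
bond 3 stroke→I1
bond 4 stroke→J2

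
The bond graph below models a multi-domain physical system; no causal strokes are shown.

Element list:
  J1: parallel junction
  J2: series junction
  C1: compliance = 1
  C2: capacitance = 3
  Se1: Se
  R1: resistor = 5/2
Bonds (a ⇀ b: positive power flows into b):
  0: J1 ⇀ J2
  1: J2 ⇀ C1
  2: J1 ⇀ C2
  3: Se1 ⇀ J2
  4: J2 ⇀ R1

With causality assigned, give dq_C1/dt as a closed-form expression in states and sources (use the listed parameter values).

dq_C1/dt = 2*E_Se1/5 - 2*q_C1/5 + 2*q_C2/15

#3 →J2  (Se1 fixes effort; stroke away)
#1 →J2  (prefer integral on C1)
#2 →J1  (C2 integral (e out))
#0 →J2  (J1 effort already set via bond 2)
#4 →R1  (only one flow-in slot at J2)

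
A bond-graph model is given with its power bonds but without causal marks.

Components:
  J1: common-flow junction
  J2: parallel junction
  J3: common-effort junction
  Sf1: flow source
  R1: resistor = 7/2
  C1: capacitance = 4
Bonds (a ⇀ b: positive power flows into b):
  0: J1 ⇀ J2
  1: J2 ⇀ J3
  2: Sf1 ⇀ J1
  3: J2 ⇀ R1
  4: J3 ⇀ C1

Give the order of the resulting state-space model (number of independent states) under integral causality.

β2 →Sf1  (Sf1 (Sf) sets flow on bond)
β0 →J1  (J1 flow already set via bond 2)
β4 →J3  (C1 outputs effort q/C1)
β1 →J2  (J3 effort already set via bond 4)
β3 →R1  (0-jn J2 has e-setter on 1)

1  (C1 all integral)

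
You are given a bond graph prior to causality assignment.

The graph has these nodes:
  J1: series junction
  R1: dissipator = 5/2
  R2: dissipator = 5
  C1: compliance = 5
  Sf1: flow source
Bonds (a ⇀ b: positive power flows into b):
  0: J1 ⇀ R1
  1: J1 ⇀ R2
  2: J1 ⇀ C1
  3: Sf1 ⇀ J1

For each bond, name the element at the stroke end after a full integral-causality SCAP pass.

β0 stroke at J1
β1 stroke at J1
β2 stroke at J1
β3 stroke at Sf1

#3 stroke→Sf1  (Sf1: flow source, stroke at near end)
#0 stroke→J1  (1-jn J1 has f-setter on 3)
#1 stroke→J1  (J1 flow already set via bond 3)
#2 stroke→J1  (common-f at J1 fixed by 3)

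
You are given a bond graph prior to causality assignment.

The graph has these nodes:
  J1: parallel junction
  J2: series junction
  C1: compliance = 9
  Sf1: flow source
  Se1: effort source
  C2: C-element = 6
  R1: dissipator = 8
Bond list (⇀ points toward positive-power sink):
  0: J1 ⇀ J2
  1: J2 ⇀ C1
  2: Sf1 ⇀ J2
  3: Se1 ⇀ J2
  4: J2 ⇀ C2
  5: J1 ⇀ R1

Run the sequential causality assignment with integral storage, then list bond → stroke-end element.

β0 stroke at J2
β1 stroke at J2
β2 stroke at Sf1
β3 stroke at J2
β4 stroke at J2
β5 stroke at J1

b2 stroke at Sf1  (Sf1: flow source, stroke at near end)
b3 stroke at J2  (Se1 fixes effort; stroke away)
b0 stroke at J2  (J2 flow already set via bond 2)
b1 stroke at J2  (1-jn J2 has f-setter on 2)
b4 stroke at J2  (J2: bond 2 brought flow, rest push out)
b5 stroke at J1  (closing 0-jn rule on J1)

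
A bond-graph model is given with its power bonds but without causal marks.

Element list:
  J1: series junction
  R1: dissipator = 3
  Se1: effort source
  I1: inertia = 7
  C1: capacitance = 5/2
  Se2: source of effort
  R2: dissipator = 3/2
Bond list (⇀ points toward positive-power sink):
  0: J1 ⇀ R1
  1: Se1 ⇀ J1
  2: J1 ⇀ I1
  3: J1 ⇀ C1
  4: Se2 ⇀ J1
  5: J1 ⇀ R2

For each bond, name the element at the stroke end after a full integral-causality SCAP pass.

b0 |J1
b1 |J1
b2 |I1
b3 |J1
b4 |J1
b5 |J1

bond 1 stroke at J1  (Se1 (Se) sets effort on bond)
bond 4 stroke at J1  (Se2: effort source, stroke at far end)
bond 2 stroke at I1  (I1: I, integral causality)
bond 0 stroke at J1  (J1 flow already set via bond 2)
bond 3 stroke at J1  (J1: bond 2 brought flow, rest push out)
bond 5 stroke at J1  (J1: bond 2 brought flow, rest push out)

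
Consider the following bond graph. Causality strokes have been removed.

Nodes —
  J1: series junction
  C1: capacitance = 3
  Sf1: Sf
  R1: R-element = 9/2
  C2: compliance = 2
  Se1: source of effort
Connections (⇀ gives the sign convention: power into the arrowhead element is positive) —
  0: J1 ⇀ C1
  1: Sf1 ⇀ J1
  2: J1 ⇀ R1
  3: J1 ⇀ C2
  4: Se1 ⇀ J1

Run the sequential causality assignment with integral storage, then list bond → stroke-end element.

bond 1 |Sf1  (source Sf1 imposes f)
bond 4 |J1  (Se1: effort source, stroke at far end)
bond 0 |J1  (1-jn J1 has f-setter on 1)
bond 2 |J1  (common-f at J1 fixed by 1)
bond 3 |J1  (common-f at J1 fixed by 1)

b0 |J1
b1 |Sf1
b2 |J1
b3 |J1
b4 |J1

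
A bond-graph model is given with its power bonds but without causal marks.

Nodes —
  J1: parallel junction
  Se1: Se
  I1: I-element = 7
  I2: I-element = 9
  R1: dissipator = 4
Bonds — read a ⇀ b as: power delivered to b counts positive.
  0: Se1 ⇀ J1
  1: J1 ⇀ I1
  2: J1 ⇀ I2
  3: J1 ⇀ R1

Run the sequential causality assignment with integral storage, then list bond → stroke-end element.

bond 0 |J1  (Se1 (Se) sets effort on bond)
bond 1 |I1  (0-jn J1 has e-setter on 0)
bond 2 |I2  (J1 effort already set via bond 0)
bond 3 |R1  (0-jn J1 has e-setter on 0)

#0 stroke at J1
#1 stroke at I1
#2 stroke at I2
#3 stroke at R1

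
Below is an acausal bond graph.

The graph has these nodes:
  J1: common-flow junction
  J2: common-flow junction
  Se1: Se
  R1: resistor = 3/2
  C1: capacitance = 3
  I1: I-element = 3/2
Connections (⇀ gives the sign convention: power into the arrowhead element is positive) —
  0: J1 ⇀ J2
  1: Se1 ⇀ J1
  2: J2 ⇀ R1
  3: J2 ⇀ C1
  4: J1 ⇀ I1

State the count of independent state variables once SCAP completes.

2  (C1, I1 all integral)

bond 1 stroke→J1  (Se1 (Se) sets effort on bond)
bond 3 stroke→J2  (C1 outputs effort q/C1)
bond 4 stroke→I1  (I1 outputs flow p/I1)
bond 0 stroke→J1  (1-jn J1 has f-setter on 4)
bond 2 stroke→J2  (J2 flow already set via bond 0)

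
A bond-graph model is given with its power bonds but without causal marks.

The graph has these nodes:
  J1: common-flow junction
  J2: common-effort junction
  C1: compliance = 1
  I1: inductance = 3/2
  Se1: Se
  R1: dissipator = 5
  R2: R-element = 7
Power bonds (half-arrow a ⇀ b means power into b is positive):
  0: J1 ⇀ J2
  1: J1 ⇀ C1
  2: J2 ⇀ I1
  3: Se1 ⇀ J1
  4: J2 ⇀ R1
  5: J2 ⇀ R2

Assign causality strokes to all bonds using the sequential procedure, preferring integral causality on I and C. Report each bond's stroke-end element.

#0 |J2
#1 |J1
#2 |I1
#3 |J1
#4 |R1
#5 |R2

b3 stroke→J1  (Se1 fixes effort; stroke away)
b1 stroke→J1  (prefer integral on C1)
b0 stroke→J2  (only one flow-in slot at J1)
b2 stroke→I1  (common-e at J2 fixed by 0)
b4 stroke→R1  (J2 effort already set via bond 0)
b5 stroke→R2  (0-jn J2 has e-setter on 0)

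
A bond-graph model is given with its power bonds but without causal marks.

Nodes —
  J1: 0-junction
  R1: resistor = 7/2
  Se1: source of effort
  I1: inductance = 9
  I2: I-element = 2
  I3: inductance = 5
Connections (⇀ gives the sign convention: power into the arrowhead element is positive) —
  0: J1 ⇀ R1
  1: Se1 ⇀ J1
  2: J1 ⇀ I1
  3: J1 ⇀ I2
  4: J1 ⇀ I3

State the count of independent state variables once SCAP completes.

3  (I1, I2, I3 all integral)

β1 →J1  (Se1 fixes effort; stroke away)
β0 →R1  (J1 effort already set via bond 1)
β2 →I1  (J1 effort already set via bond 1)
β3 →I2  (J1: bond 1 brought effort, rest push out)
β4 →I3  (common-e at J1 fixed by 1)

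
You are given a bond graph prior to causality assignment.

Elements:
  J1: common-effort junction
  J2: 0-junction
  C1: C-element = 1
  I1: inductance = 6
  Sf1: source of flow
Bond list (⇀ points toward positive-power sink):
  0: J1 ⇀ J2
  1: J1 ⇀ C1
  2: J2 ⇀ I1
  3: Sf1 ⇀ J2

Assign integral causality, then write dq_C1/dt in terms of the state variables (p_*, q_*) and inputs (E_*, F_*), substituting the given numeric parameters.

dq_C1/dt = F_Sf1 - p_I1/6

b3 stroke at Sf1  (Sf1: flow source, stroke at near end)
b1 stroke at J1  (prefer integral on C1)
b0 stroke at J2  (0-jn J1 has e-setter on 1)
b2 stroke at I1  (J2 effort already set via bond 0)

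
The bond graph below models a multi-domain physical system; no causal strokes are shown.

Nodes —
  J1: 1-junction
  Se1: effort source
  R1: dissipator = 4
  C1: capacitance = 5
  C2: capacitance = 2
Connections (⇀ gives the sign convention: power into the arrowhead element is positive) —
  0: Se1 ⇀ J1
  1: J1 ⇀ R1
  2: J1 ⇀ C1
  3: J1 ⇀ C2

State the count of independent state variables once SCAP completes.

2  (C1, C2 all integral)

bond 0 stroke→J1  (Se1: effort source, stroke at far end)
bond 2 stroke→J1  (C1 integral (e out))
bond 3 stroke→J1  (C2 outputs effort q/C2)
bond 1 stroke→R1  (J1: last free bond brings flow in)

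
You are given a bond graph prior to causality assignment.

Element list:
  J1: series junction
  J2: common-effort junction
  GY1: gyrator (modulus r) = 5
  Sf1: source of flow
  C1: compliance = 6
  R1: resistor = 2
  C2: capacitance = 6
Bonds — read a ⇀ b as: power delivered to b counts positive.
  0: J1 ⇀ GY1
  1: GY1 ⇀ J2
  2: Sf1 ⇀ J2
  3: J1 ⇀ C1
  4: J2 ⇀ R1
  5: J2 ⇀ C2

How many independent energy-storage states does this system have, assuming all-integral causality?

b2 →Sf1  (Sf1 fixes flow; stroke at Sf1)
b3 →J1  (C1: C, integral causality)
b0 →GY1  (J1: last free bond brings flow in)
b1 →GY1  (GY1 both-in/both-out from 0)
b5 →J2  (prefer integral on C2)
b4 →R1  (common-e at J2 fixed by 5)

2  (C1, C2 all integral)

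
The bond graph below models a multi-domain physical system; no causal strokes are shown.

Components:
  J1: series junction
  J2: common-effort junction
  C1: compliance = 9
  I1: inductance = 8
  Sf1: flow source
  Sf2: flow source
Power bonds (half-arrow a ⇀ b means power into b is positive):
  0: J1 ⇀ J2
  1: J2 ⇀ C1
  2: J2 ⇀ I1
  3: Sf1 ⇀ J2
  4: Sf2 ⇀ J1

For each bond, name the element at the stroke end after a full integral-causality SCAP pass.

b3 |Sf1  (source Sf1 imposes f)
b4 |Sf2  (Sf2: flow source, stroke at near end)
b0 |J1  (J1: bond 4 brought flow, rest push out)
b1 |J2  (C1 integral (e out))
b2 |I1  (common-e at J2 fixed by 1)

b0 stroke at J1
b1 stroke at J2
b2 stroke at I1
b3 stroke at Sf1
b4 stroke at Sf2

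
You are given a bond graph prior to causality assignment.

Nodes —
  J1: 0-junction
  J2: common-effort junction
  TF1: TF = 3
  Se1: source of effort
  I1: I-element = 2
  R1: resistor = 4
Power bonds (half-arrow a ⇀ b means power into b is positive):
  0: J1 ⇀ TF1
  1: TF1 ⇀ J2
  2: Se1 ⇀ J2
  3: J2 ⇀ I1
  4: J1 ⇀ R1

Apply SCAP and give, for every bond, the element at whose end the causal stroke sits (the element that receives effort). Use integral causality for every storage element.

#2 |J2  (Se1: effort source, stroke at far end)
#1 |TF1  (J2 effort already set via bond 2)
#3 |I1  (J2 effort already set via bond 2)
#0 |J1  (TF1: transformer flips bond 1)
#4 |R1  (J1 effort already set via bond 0)

b0 stroke at J1
b1 stroke at TF1
b2 stroke at J2
b3 stroke at I1
b4 stroke at R1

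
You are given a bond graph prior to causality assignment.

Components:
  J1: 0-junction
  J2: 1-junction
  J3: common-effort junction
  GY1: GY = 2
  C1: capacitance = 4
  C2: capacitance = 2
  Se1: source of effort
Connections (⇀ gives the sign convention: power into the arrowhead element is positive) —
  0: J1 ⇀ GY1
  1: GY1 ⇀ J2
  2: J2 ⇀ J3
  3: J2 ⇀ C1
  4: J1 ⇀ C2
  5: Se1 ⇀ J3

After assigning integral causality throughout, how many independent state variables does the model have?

2  (C1, C2 all integral)

b5 →J3  (Se1: effort source, stroke at far end)
b2 →J2  (J3: bond 5 brought effort, rest push out)
b3 →J2  (prefer integral on C1)
b1 →GY1  (closing 1-jn rule on J2)
b0 →GY1  (GY1 both-in/both-out from 1)
b4 →J1  (closing 0-jn rule on J1)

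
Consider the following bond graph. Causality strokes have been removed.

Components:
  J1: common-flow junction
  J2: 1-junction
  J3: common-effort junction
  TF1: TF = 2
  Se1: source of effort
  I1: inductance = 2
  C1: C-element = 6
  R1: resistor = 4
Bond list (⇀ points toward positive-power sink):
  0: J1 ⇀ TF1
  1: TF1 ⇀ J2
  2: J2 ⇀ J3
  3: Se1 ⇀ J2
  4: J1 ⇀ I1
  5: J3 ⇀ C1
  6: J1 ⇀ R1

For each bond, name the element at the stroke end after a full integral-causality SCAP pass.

#0 |J1
#1 |TF1
#2 |J2
#3 |J2
#4 |I1
#5 |J3
#6 |J1

β3 stroke at J2  (Se1 fixes effort; stroke away)
β4 stroke at I1  (I1: I, integral causality)
β0 stroke at J1  (J1: bond 4 brought flow, rest push out)
β6 stroke at J1  (1-jn J1 has f-setter on 4)
β1 stroke at TF1  (TF1 one-in-one-out from 0)
β2 stroke at J2  (common-f at J2 fixed by 1)
β5 stroke at J3  (only one effort-in slot at J3)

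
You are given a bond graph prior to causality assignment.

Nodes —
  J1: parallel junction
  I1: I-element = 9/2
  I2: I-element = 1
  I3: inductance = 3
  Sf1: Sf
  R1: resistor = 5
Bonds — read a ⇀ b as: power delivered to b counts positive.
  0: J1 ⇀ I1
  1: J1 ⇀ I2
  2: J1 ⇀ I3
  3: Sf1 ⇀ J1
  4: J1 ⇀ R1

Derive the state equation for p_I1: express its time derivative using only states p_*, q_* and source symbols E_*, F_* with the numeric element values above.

bond 3 stroke at Sf1  (Sf1 fixes flow; stroke at Sf1)
bond 0 stroke at I1  (I1 integral (f out))
bond 1 stroke at I2  (prefer integral on I2)
bond 2 stroke at I3  (prefer integral on I3)
bond 4 stroke at J1  (only one effort-in slot at J1)

dp_I1/dt = 5*F_Sf1 - 10*p_I1/9 - 5*p_I2 - 5*p_I3/3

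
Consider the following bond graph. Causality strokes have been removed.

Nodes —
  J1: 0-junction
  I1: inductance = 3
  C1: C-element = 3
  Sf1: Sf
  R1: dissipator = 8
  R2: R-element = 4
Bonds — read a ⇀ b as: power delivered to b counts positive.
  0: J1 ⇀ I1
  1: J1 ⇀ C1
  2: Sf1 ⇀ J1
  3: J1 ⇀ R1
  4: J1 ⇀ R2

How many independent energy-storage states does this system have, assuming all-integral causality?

2  (C1, I1 all integral)

#2 →Sf1  (Sf1 (Sf) sets flow on bond)
#0 →I1  (prefer integral on I1)
#1 →J1  (prefer integral on C1)
#3 →R1  (J1: bond 1 brought effort, rest push out)
#4 →R2  (J1: bond 1 brought effort, rest push out)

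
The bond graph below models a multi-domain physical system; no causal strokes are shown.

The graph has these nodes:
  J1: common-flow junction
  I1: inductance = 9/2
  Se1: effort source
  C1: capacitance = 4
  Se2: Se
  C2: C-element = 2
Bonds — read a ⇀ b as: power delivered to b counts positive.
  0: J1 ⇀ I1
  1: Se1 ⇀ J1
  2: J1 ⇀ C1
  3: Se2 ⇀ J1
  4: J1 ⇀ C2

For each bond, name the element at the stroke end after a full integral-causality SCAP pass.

b0 |I1
b1 |J1
b2 |J1
b3 |J1
b4 |J1

β1 stroke→J1  (Se1 fixes effort; stroke away)
β3 stroke→J1  (source Se2 imposes e)
β0 stroke→I1  (I1: I, integral causality)
β2 stroke→J1  (common-f at J1 fixed by 0)
β4 stroke→J1  (common-f at J1 fixed by 0)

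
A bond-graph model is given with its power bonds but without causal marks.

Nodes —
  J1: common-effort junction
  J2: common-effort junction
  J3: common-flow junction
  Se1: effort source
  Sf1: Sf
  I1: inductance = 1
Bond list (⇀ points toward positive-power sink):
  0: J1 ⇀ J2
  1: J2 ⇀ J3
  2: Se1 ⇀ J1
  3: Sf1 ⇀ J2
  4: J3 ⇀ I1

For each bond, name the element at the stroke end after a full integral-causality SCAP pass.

b2 stroke at J1  (Se1 (Se) sets effort on bond)
b3 stroke at Sf1  (source Sf1 imposes f)
b0 stroke at J2  (common-e at J1 fixed by 2)
b1 stroke at J3  (J2: bond 0 brought effort, rest push out)
b4 stroke at I1  (J3 needs exactly one f-in)

#0 stroke→J2
#1 stroke→J3
#2 stroke→J1
#3 stroke→Sf1
#4 stroke→I1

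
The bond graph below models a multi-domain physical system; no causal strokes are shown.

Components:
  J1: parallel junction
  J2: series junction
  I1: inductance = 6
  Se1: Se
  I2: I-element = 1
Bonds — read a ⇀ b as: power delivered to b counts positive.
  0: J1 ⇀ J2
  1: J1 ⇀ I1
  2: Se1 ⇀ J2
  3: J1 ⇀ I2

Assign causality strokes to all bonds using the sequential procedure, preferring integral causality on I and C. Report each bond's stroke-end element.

b2 |J2  (source Se1 imposes e)
b0 |J1  (only one flow-in slot at J2)
b1 |I1  (common-e at J1 fixed by 0)
b3 |I2  (0-jn J1 has e-setter on 0)

bond 0 |J1
bond 1 |I1
bond 2 |J2
bond 3 |I2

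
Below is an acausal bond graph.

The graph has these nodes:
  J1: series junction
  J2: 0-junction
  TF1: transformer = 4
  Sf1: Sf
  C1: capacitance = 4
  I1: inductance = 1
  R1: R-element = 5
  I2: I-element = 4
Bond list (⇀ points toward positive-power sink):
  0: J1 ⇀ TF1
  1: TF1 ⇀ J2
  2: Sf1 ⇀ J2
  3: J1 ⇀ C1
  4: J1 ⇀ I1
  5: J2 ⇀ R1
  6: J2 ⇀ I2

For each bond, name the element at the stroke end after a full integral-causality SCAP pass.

#0 stroke→J1
#1 stroke→TF1
#2 stroke→Sf1
#3 stroke→J1
#4 stroke→I1
#5 stroke→J2
#6 stroke→I2

b2 →Sf1  (Sf1 fixes flow; stroke at Sf1)
b3 →J1  (C1 outputs effort q/C1)
b4 →I1  (I1 outputs flow p/I1)
b0 →J1  (J1: bond 4 brought flow, rest push out)
b1 →TF1  (TF1 one-in-one-out from 0)
b6 →I2  (I2 outputs flow p/I2)
b5 →J2  (J2: last free bond brings effort in)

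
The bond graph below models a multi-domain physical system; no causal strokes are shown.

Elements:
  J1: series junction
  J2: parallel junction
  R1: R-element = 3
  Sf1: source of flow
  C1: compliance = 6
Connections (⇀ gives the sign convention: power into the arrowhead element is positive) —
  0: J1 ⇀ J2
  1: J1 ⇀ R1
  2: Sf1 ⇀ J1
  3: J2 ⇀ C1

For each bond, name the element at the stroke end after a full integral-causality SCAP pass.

#0 →J1
#1 →J1
#2 →Sf1
#3 →J2

β2 |Sf1  (Sf1 fixes flow; stroke at Sf1)
β0 |J1  (J1 flow already set via bond 2)
β1 |J1  (common-f at J1 fixed by 2)
β3 |J2  (closing 0-jn rule on J2)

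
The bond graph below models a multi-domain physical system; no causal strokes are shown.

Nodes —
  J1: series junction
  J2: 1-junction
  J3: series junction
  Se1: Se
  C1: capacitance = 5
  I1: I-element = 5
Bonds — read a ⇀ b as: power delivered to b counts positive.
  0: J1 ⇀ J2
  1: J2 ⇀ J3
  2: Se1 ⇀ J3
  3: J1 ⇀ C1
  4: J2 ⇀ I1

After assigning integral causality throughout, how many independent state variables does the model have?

2  (C1, I1 all integral)

bond 2 |J3  (source Se1 imposes e)
bond 1 |J2  (J3: last free bond brings flow in)
bond 3 |J1  (C1 outputs effort q/C1)
bond 0 |J2  (only one flow-in slot at J1)
bond 4 |I1  (J2: last free bond brings flow in)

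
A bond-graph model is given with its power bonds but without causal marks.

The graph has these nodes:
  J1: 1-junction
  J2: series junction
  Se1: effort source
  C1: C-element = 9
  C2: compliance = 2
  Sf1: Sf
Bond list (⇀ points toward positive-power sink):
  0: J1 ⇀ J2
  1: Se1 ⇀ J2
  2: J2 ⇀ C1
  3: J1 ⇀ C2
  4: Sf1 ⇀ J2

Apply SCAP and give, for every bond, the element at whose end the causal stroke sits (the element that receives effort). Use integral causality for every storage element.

#1 stroke at J2  (source Se1 imposes e)
#4 stroke at Sf1  (Sf1 (Sf) sets flow on bond)
#0 stroke at J2  (common-f at J2 fixed by 4)
#2 stroke at J2  (1-jn J2 has f-setter on 4)
#3 stroke at J1  (J1: bond 0 brought flow, rest push out)

b0 →J2
b1 →J2
b2 →J2
b3 →J1
b4 →Sf1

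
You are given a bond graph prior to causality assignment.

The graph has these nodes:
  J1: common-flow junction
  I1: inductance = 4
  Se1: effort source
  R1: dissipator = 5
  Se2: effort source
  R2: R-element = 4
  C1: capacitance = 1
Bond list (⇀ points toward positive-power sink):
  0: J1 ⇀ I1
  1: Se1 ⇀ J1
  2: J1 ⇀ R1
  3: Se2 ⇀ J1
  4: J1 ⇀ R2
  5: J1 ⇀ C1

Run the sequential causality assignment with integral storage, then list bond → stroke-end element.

b1 stroke at J1  (Se1: effort source, stroke at far end)
b3 stroke at J1  (Se2 (Se) sets effort on bond)
b0 stroke at I1  (prefer integral on I1)
b2 stroke at J1  (J1: bond 0 brought flow, rest push out)
b4 stroke at J1  (J1 flow already set via bond 0)
b5 stroke at J1  (J1: bond 0 brought flow, rest push out)

b0 |I1
b1 |J1
b2 |J1
b3 |J1
b4 |J1
b5 |J1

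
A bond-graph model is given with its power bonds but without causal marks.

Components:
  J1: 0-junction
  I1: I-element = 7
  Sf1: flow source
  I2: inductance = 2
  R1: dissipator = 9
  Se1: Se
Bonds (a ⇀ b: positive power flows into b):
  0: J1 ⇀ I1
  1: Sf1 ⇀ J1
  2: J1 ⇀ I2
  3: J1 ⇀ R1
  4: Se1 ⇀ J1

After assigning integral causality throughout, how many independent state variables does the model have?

2  (I1, I2 all integral)

β1 stroke at Sf1  (Sf1 fixes flow; stroke at Sf1)
β4 stroke at J1  (Se1: effort source, stroke at far end)
β0 stroke at I1  (0-jn J1 has e-setter on 4)
β2 stroke at I2  (0-jn J1 has e-setter on 4)
β3 stroke at R1  (0-jn J1 has e-setter on 4)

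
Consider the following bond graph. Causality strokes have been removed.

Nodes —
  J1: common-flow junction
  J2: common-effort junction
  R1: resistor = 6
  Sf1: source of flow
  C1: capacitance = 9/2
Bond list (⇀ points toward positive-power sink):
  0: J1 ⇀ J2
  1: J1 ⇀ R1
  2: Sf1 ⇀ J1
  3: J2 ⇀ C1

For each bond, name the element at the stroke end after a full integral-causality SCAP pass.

b2 →Sf1  (source Sf1 imposes f)
b0 →J1  (J1: bond 2 brought flow, rest push out)
b1 →J1  (J1: bond 2 brought flow, rest push out)
b3 →J2  (closing 0-jn rule on J2)

b0 |J1
b1 |J1
b2 |Sf1
b3 |J2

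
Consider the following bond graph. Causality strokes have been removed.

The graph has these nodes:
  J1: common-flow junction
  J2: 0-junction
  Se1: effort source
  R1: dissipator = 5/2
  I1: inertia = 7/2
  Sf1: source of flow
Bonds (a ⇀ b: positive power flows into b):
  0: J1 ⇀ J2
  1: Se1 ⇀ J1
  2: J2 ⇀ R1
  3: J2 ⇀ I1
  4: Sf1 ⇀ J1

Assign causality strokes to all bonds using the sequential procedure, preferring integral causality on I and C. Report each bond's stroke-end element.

bond 0 →J1
bond 1 →J1
bond 2 →J2
bond 3 →I1
bond 4 →Sf1

#1 |J1  (source Se1 imposes e)
#4 |Sf1  (Sf1 fixes flow; stroke at Sf1)
#0 |J1  (1-jn J1 has f-setter on 4)
#3 |I1  (I1 integral (f out))
#2 |J2  (closing 0-jn rule on J2)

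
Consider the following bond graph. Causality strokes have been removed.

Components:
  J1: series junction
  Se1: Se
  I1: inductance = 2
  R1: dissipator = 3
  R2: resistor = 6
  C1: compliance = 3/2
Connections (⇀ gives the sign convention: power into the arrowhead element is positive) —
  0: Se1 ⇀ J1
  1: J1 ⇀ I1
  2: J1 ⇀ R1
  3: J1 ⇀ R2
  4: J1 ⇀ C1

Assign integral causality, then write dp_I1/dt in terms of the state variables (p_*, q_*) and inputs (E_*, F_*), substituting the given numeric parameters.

#0 |J1  (source Se1 imposes e)
#1 |I1  (I1: I, integral causality)
#2 |J1  (common-f at J1 fixed by 1)
#3 |J1  (J1 flow already set via bond 1)
#4 |J1  (common-f at J1 fixed by 1)

dp_I1/dt = E_Se1 - 9*p_I1/2 - 2*q_C1/3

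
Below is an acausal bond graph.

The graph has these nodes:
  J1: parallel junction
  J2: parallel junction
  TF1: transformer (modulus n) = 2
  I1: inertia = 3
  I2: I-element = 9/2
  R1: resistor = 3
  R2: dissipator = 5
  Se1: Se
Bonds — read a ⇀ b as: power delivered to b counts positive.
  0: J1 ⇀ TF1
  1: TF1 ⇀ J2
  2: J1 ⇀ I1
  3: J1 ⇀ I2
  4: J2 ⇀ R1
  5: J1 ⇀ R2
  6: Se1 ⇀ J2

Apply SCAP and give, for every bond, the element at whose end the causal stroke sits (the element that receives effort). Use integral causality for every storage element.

bond 6 |J2  (Se1 (Se) sets effort on bond)
bond 1 |TF1  (common-e at J2 fixed by 6)
bond 4 |R1  (J2 effort already set via bond 6)
bond 0 |J1  (TF1 one-in-one-out from 1)
bond 2 |I1  (common-e at J1 fixed by 0)
bond 3 |I2  (0-jn J1 has e-setter on 0)
bond 5 |R2  (common-e at J1 fixed by 0)

β0 stroke at J1
β1 stroke at TF1
β2 stroke at I1
β3 stroke at I2
β4 stroke at R1
β5 stroke at R2
β6 stroke at J2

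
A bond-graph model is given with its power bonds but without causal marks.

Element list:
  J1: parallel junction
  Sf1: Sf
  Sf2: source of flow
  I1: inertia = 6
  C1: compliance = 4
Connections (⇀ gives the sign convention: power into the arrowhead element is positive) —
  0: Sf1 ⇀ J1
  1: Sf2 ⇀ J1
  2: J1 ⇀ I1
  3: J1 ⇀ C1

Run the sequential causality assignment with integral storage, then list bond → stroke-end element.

β0 →Sf1  (Sf1 fixes flow; stroke at Sf1)
β1 →Sf2  (Sf2 (Sf) sets flow on bond)
β2 →I1  (I1 integral (f out))
β3 →J1  (J1: last free bond brings effort in)

bond 0 stroke at Sf1
bond 1 stroke at Sf2
bond 2 stroke at I1
bond 3 stroke at J1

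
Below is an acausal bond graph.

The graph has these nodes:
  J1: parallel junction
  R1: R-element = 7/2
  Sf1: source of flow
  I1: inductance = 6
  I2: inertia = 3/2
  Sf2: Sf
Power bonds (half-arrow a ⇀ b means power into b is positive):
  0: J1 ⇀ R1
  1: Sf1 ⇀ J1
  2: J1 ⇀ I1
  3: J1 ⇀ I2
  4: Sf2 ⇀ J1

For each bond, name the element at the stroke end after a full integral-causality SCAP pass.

β1 stroke→Sf1  (source Sf1 imposes f)
β4 stroke→Sf2  (Sf2 (Sf) sets flow on bond)
β2 stroke→I1  (I1 integral (f out))
β3 stroke→I2  (I2 outputs flow p/I2)
β0 stroke→J1  (J1 needs exactly one e-in)

#0 |J1
#1 |Sf1
#2 |I1
#3 |I2
#4 |Sf2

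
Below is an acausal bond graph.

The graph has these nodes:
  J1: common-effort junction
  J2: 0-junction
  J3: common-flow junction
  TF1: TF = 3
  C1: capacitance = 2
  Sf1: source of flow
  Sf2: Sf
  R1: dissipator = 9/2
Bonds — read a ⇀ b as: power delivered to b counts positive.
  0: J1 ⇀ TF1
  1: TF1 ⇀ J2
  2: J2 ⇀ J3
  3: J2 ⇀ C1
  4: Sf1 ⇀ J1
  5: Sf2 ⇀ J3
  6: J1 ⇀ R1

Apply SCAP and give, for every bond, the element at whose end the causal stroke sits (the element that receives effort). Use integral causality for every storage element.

b0 →J1
b1 →TF1
b2 →J3
b3 →J2
b4 →Sf1
b5 →Sf2
b6 →R1

bond 4 stroke at Sf1  (Sf1 fixes flow; stroke at Sf1)
bond 5 stroke at Sf2  (source Sf2 imposes f)
bond 2 stroke at J3  (1-jn J3 has f-setter on 5)
bond 3 stroke at J2  (C1 outputs effort q/C1)
bond 1 stroke at TF1  (common-e at J2 fixed by 3)
bond 0 stroke at J1  (TF TF1: opposite of bond 1)
bond 6 stroke at R1  (0-jn J1 has e-setter on 0)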